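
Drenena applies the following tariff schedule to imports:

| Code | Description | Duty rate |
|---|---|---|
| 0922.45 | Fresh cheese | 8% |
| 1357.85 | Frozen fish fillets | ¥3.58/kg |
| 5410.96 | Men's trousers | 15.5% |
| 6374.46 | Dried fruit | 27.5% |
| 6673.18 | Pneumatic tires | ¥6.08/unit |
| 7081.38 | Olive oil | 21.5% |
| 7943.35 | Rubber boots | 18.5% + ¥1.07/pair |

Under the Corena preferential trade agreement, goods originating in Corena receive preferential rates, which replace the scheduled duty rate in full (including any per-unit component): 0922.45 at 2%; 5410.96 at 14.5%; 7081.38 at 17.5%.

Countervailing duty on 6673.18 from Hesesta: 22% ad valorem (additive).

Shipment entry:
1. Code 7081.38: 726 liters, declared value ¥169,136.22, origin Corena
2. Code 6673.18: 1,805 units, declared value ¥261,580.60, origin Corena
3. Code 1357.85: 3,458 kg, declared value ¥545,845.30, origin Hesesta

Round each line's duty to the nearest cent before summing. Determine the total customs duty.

¥52,952.88

Line 1 (7081.38, Corena, 726 liters, ¥169,136.22):
Base rate for 7081.38 is 21.5%.
Origin Corena qualifies under the Drenena–Corena agreement and 7081.38 is covered: preferential rate 17.5% applies instead.
Duty = ¥169,136.22 × 17.5% = ¥29,598.84.
Line 2 (6673.18, Corena, 1,805 units, ¥261,580.60):
Base rate for 6673.18 is ¥6.08/unit.
Origin Corena is the FTA partner but 6673.18 is not on the preference list; base rate stands.
The additional-duty order on 6673.18 targets Hesesta, not Corena; it does not apply.
Duty = 1,805 × ¥6.08 = ¥10,974.40.
Line 3 (1357.85, Hesesta, 3,458 kg, ¥545,845.30):
Base rate for 1357.85 is ¥3.58/kg.
Duty = 3,458 × ¥3.58 = ¥12,379.64.
Total = ¥29,598.84 + ¥10,974.40 + ¥12,379.64 = ¥52,952.88.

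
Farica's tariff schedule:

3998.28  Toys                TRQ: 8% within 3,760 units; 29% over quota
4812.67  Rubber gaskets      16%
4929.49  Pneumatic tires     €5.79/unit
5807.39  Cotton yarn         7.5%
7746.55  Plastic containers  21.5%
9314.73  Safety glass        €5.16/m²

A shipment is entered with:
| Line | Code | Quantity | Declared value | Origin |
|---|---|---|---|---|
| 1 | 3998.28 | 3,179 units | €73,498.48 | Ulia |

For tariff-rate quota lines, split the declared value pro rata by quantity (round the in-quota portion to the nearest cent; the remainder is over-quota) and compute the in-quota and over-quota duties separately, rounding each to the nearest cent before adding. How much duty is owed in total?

€5,879.88

Line 1 (3998.28, Ulia, 3,179 units, €73,498.48):
Code 3998.28 is under a tariff-rate quota (threshold 3,760 units). Quantity 3,179 units is within the quota, so the in-quota rate 8% applies to the full value.
Duty = €73,498.48 × 8% = €5,879.88.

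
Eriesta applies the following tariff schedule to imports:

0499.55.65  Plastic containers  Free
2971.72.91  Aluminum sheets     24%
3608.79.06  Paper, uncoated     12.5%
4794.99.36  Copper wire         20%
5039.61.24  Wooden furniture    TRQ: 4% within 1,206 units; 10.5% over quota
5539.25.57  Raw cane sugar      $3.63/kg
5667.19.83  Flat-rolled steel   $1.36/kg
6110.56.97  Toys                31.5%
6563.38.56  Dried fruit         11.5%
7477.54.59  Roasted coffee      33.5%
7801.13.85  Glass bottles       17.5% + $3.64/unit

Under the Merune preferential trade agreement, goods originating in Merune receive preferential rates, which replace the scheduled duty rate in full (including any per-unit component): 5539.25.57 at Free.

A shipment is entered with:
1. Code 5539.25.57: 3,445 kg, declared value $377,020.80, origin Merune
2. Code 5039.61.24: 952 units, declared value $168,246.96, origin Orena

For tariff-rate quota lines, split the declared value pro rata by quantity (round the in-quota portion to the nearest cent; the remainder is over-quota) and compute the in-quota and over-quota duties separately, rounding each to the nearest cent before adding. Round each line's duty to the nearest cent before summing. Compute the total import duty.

$6,729.88

Line 1 (5539.25.57, Merune, 3,445 kg, $377,020.80):
Base rate for 5539.25.57 is $3.63/kg.
Origin Merune qualifies under the Eriesta–Merune agreement and 5539.25.57 is covered: preferential rate Free applies instead.
Duty = $377,020.80 × 0% = $0.00.
Line 2 (5039.61.24, Orena, 952 units, $168,246.96):
Code 5039.61.24 is under a tariff-rate quota (threshold 1,206 units). Quantity 952 units is within the quota, so the in-quota rate 4% applies to the full value.
Duty = $168,246.96 × 4% = $6,729.88.
Total = $0.00 + $6,729.88 = $6,729.88.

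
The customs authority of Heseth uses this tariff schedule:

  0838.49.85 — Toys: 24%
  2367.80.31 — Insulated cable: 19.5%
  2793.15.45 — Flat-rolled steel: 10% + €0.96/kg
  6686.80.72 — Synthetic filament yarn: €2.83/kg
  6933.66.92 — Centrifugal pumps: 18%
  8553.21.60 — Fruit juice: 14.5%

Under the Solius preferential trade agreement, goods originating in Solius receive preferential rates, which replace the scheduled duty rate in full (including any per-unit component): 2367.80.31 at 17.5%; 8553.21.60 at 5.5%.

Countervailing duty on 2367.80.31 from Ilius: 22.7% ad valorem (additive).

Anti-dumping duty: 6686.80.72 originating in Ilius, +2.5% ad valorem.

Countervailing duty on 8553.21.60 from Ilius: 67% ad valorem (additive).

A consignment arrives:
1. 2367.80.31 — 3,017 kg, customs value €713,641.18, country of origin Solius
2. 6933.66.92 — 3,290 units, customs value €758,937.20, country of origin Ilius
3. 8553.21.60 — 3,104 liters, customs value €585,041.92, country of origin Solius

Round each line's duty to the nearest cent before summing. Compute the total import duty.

Line 1 (2367.80.31, Solius, 3,017 kg, €713,641.18):
Base rate for 2367.80.31 is 19.5%.
Origin Solius qualifies under the Heseth–Solius agreement and 2367.80.31 is covered: preferential rate 17.5% applies instead.
The additional-duty order on 2367.80.31 targets Ilius, not Solius; it does not apply.
Duty = €713,641.18 × 17.5% = €124,887.21.
Line 2 (6933.66.92, Ilius, 3,290 units, €758,937.20):
Base rate for 6933.66.92 is 18%.
Duty = €758,937.20 × 18% = €136,608.70.
Line 3 (8553.21.60, Solius, 3,104 liters, €585,041.92):
Base rate for 8553.21.60 is 14.5%.
Origin Solius qualifies under the Heseth–Solius agreement and 8553.21.60 is covered: preferential rate 5.5% applies instead.
The additional-duty order on 8553.21.60 targets Ilius, not Solius; it does not apply.
Duty = €585,041.92 × 5.5% = €32,177.31.
Total = €124,887.21 + €136,608.70 + €32,177.31 = €293,673.22.

€293,673.22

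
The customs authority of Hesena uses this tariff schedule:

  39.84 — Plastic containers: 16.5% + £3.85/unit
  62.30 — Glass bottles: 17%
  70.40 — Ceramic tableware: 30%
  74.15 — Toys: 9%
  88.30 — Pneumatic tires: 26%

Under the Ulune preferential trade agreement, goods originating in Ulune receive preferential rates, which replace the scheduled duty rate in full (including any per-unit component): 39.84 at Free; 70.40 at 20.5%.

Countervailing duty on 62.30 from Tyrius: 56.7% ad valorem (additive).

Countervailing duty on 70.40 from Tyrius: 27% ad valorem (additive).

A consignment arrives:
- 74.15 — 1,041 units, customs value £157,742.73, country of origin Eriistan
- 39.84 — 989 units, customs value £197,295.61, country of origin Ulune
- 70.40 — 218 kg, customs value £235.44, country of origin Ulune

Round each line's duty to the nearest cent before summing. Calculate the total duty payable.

£14,245.12

Line 1 (74.15, Eriistan, 1,041 units, £157,742.73):
Base rate for 74.15 is 9%.
Duty = £157,742.73 × 9% = £14,196.85.
Line 2 (39.84, Ulune, 989 units, £197,295.61):
Base rate for 39.84 is 16.5% + £3.85/unit.
Origin Ulune qualifies under the Hesena–Ulune agreement and 39.84 is covered: preferential rate Free applies instead.
Duty = £197,295.61 × 0% = £0.00.
Line 3 (70.40, Ulune, 218 kg, £235.44):
Base rate for 70.40 is 30%.
Origin Ulune qualifies under the Hesena–Ulune agreement and 70.40 is covered: preferential rate 20.5% applies instead.
The additional-duty order on 70.40 targets Tyrius, not Ulune; it does not apply.
Duty = £235.44 × 20.5% = £48.27.
Total = £14,196.85 + £0.00 + £48.27 = £14,245.12.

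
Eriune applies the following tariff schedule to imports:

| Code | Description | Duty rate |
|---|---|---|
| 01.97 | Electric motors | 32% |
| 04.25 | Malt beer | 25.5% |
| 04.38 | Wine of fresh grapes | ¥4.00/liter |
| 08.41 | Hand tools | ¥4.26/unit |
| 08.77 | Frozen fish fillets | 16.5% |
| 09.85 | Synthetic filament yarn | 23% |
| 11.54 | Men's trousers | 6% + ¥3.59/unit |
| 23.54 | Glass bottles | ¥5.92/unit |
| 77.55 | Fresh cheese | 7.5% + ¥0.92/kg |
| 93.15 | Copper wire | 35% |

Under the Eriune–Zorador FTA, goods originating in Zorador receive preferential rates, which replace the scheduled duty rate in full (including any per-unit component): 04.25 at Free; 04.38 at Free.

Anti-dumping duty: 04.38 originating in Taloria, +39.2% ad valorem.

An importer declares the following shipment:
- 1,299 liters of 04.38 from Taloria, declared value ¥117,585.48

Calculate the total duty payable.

Line 1 (04.38, Taloria, 1,299 liters, ¥117,585.48):
Base rate for 04.38 is ¥4.00/liter.
04.38 has an FTA preferential rate, but origin Taloria is not Zorador; base rate stands.
Additional duty on 04.38 from Taloria: +39.2% ad valorem. Applied ad valorem rate = 39.2%.
Duty = ¥117,585.48 × 39.2% + 1,299 × ¥4.00 = ¥51,289.51.

¥51,289.51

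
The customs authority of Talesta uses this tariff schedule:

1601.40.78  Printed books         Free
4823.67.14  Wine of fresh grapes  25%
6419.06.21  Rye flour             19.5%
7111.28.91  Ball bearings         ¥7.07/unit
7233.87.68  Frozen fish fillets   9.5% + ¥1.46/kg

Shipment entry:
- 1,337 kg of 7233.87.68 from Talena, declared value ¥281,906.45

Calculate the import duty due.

¥28,733.13

Line 1 (7233.87.68, Talena, 1,337 kg, ¥281,906.45):
Base rate for 7233.87.68 is 9.5% + ¥1.46/kg.
Duty = ¥281,906.45 × 9.5% + 1,337 × ¥1.46 = ¥28,733.13.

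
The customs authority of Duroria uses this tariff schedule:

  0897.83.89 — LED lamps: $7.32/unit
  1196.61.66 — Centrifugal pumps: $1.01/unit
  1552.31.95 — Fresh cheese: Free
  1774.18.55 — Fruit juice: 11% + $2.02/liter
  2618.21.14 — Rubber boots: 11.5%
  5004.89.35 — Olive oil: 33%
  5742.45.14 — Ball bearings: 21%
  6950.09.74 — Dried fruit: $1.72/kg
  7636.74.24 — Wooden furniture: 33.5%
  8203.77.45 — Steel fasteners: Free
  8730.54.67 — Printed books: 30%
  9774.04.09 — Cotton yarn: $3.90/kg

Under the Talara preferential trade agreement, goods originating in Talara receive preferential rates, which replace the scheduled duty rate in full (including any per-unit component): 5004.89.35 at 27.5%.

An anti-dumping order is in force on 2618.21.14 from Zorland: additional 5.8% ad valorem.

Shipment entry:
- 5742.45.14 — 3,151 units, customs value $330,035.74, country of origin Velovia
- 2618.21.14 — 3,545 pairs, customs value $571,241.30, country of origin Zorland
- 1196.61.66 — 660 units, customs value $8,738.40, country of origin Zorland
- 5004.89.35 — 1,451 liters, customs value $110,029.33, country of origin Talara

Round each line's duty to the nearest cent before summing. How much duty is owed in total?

Line 1 (5742.45.14, Velovia, 3,151 units, $330,035.74):
Base rate for 5742.45.14 is 21%.
Duty = $330,035.74 × 21% = $69,307.51.
Line 2 (2618.21.14, Zorland, 3,545 pairs, $571,241.30):
Base rate for 2618.21.14 is 11.5%.
Additional duty on 2618.21.14 from Zorland: +5.8%. Applied ad valorem rate: 11.5% + 5.8% = 17.3%.
Duty = $571,241.30 × 17.3% = $98,824.74.
Line 3 (1196.61.66, Zorland, 660 units, $8,738.40):
Base rate for 1196.61.66 is $1.01/unit.
Duty = 660 × $1.01 = $666.60.
Line 4 (5004.89.35, Talara, 1,451 liters, $110,029.33):
Base rate for 5004.89.35 is 33%.
Origin Talara qualifies under the Duroria–Talara agreement and 5004.89.35 is covered: preferential rate 27.5% applies instead.
Duty = $110,029.33 × 27.5% = $30,258.07.
Total = $69,307.51 + $98,824.74 + $666.60 + $30,258.07 = $199,056.92.

$199,056.92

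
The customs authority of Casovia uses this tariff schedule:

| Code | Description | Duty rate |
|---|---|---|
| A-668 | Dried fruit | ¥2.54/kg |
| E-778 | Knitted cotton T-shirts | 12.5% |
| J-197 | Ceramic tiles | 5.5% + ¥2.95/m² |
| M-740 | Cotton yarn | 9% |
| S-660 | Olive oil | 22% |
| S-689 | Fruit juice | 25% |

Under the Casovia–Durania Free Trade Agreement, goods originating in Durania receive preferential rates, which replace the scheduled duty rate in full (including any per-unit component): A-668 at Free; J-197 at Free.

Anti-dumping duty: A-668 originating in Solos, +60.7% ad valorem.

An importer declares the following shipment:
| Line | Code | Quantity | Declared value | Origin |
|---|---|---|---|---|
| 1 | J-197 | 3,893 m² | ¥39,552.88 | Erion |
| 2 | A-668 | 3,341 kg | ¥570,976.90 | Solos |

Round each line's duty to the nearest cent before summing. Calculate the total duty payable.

Line 1 (J-197, Erion, 3,893 m², ¥39,552.88):
Base rate for J-197 is 5.5% + ¥2.95/m².
J-197 has an FTA preferential rate, but origin Erion is not Durania; base rate stands.
Duty = ¥39,552.88 × 5.5% + 3,893 × ¥2.95 = ¥13,659.76.
Line 2 (A-668, Solos, 3,341 kg, ¥570,976.90):
Base rate for A-668 is ¥2.54/kg.
A-668 has an FTA preferential rate, but origin Solos is not Durania; base rate stands.
Additional duty on A-668 from Solos: +60.7% ad valorem. Applied ad valorem rate = 60.7%.
Duty = ¥570,976.90 × 60.7% + 3,341 × ¥2.54 = ¥355,069.12.
Total = ¥13,659.76 + ¥355,069.12 = ¥368,728.88.

¥368,728.88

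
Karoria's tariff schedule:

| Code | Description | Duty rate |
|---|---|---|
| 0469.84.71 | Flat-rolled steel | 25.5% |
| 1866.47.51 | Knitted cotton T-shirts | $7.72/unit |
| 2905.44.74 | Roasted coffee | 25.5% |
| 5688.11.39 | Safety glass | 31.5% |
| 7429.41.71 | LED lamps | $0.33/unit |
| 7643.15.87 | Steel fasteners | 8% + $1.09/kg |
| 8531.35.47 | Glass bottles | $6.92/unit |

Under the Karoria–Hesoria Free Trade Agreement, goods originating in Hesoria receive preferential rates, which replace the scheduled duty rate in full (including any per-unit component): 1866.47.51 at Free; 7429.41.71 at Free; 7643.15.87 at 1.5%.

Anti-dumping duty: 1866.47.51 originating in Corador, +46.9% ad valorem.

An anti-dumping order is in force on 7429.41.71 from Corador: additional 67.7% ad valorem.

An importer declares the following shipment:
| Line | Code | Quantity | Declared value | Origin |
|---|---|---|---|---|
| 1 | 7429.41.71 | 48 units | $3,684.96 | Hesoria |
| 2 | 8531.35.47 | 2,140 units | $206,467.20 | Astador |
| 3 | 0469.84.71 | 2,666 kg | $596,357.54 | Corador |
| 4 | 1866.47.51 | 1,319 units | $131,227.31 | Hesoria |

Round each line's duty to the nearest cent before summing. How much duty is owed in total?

Line 1 (7429.41.71, Hesoria, 48 units, $3,684.96):
Base rate for 7429.41.71 is $0.33/unit.
Origin Hesoria qualifies under the Karoria–Hesoria agreement and 7429.41.71 is covered: preferential rate Free applies instead.
The additional-duty order on 7429.41.71 targets Corador, not Hesoria; it does not apply.
Duty = $3,684.96 × 0% = $0.00.
Line 2 (8531.35.47, Astador, 2,140 units, $206,467.20):
Base rate for 8531.35.47 is $6.92/unit.
Duty = 2,140 × $6.92 = $14,808.80.
Line 3 (0469.84.71, Corador, 2,666 kg, $596,357.54):
Base rate for 0469.84.71 is 25.5%.
Duty = $596,357.54 × 25.5% = $152,071.17.
Line 4 (1866.47.51, Hesoria, 1,319 units, $131,227.31):
Base rate for 1866.47.51 is $7.72/unit.
Origin Hesoria qualifies under the Karoria–Hesoria agreement and 1866.47.51 is covered: preferential rate Free applies instead.
The additional-duty order on 1866.47.51 targets Corador, not Hesoria; it does not apply.
Duty = $131,227.31 × 0% = $0.00.
Total = $0.00 + $14,808.80 + $152,071.17 + $0.00 = $166,879.97.

$166,879.97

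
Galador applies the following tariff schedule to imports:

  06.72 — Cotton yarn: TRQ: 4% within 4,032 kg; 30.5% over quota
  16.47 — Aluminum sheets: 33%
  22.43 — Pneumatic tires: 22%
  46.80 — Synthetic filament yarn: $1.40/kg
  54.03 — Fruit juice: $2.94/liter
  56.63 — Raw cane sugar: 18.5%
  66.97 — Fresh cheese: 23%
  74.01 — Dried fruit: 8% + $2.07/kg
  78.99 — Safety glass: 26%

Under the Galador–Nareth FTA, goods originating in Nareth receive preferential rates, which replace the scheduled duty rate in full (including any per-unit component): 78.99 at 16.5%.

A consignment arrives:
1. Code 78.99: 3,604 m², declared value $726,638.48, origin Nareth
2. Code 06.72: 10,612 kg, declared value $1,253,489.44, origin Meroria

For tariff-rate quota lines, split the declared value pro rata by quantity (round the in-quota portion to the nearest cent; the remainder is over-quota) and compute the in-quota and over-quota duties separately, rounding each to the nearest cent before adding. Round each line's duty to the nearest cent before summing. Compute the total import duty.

$376,000.77

Line 1 (78.99, Nareth, 3,604 m², $726,638.48):
Base rate for 78.99 is 26%.
Origin Nareth qualifies under the Galador–Nareth agreement and 78.99 is covered: preferential rate 16.5% applies instead.
Duty = $726,638.48 × 16.5% = $119,895.35.
Line 2 (06.72, Meroria, 10,612 kg, $1,253,489.44):
Code 06.72 is under a tariff-rate quota (threshold 4,032 kg). In-quota: 4,032 kg at 4%; over-quota: 6,580 kg at 30.5%.
Pro-rata value split: in-quota = $1,253,489.44 × 4,032/10,612 = $476,259.84; over-quota = $1,253,489.44 − $476,259.84 = $777,229.60.
In-quota duty = $476,259.84 × 4% = $19,050.39. Over-quota duty = $777,229.60 × 30.5% = $237,055.03.
Line duty = $19,050.39 + $237,055.03 = $256,105.42.
Total = $119,895.35 + $256,105.42 = $376,000.77.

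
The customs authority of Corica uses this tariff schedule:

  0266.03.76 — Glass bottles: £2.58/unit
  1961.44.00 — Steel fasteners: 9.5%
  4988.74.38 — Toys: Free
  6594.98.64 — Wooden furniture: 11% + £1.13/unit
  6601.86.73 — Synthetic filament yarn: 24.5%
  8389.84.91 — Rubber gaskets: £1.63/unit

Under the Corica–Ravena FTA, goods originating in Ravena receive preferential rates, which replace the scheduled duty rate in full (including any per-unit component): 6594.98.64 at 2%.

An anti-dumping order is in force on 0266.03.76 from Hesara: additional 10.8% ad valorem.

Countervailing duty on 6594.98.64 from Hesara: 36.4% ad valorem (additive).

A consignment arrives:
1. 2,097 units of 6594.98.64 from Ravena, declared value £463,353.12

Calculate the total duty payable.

Line 1 (6594.98.64, Ravena, 2,097 units, £463,353.12):
Base rate for 6594.98.64 is 11% + £1.13/unit.
Origin Ravena qualifies under the Corica–Ravena agreement and 6594.98.64 is covered: preferential rate 2% applies instead.
The additional-duty order on 6594.98.64 targets Hesara, not Ravena; it does not apply.
Duty = £463,353.12 × 2% = £9,267.06.

£9,267.06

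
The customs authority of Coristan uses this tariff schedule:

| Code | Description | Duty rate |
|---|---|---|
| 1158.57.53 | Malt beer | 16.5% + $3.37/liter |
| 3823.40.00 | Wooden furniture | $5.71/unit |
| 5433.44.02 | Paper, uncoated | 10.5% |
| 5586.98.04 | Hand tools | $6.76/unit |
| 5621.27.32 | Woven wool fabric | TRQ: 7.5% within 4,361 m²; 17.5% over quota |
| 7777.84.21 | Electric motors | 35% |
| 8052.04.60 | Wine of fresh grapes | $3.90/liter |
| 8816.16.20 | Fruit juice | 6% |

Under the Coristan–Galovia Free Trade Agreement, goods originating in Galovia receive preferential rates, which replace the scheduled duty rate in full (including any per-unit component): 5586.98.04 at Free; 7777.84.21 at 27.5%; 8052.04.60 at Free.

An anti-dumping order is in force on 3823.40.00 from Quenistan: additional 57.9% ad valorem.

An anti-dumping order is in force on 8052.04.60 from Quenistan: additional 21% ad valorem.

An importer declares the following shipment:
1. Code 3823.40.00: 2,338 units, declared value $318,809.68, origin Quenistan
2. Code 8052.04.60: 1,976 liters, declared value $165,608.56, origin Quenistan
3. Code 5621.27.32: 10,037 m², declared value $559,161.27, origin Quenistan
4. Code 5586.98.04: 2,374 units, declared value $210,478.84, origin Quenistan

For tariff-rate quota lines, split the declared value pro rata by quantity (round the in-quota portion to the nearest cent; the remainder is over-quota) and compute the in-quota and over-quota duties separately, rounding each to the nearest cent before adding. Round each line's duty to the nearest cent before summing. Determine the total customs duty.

$330,031.31

Line 1 (3823.40.00, Quenistan, 2,338 units, $318,809.68):
Base rate for 3823.40.00 is $5.71/unit.
Additional duty on 3823.40.00 from Quenistan: +57.9% ad valorem. Applied ad valorem rate = 57.9%.
Duty = $318,809.68 × 57.9% + 2,338 × $5.71 = $197,940.78.
Line 2 (8052.04.60, Quenistan, 1,976 liters, $165,608.56):
Base rate for 8052.04.60 is $3.90/liter.
8052.04.60 has an FTA preferential rate, but origin Quenistan is not Galovia; base rate stands.
Additional duty on 8052.04.60 from Quenistan: +21% ad valorem. Applied ad valorem rate = 21%.
Duty = $165,608.56 × 21% + 1,976 × $3.90 = $42,484.20.
Line 3 (5621.27.32, Quenistan, 10,037 m², $559,161.27):
Code 5621.27.32 is under a tariff-rate quota (threshold 4,361 m²). In-quota: 4,361 m² at 7.5%; over-quota: 5,676 m² at 17.5%.
Pro-rata value split: in-quota = $559,161.27 × 4,361/10,037 = $242,951.31; over-quota = $559,161.27 − $242,951.31 = $316,209.96.
In-quota duty = $242,951.31 × 7.5% = $18,221.35. Over-quota duty = $316,209.96 × 17.5% = $55,336.74.
Line duty = $18,221.35 + $55,336.74 = $73,558.09.
Line 4 (5586.98.04, Quenistan, 2,374 units, $210,478.84):
Base rate for 5586.98.04 is $6.76/unit.
5586.98.04 has an FTA preferential rate, but origin Quenistan is not Galovia; base rate stands.
Duty = 2,374 × $6.76 = $16,048.24.
Total = $197,940.78 + $42,484.20 + $73,558.09 + $16,048.24 = $330,031.31.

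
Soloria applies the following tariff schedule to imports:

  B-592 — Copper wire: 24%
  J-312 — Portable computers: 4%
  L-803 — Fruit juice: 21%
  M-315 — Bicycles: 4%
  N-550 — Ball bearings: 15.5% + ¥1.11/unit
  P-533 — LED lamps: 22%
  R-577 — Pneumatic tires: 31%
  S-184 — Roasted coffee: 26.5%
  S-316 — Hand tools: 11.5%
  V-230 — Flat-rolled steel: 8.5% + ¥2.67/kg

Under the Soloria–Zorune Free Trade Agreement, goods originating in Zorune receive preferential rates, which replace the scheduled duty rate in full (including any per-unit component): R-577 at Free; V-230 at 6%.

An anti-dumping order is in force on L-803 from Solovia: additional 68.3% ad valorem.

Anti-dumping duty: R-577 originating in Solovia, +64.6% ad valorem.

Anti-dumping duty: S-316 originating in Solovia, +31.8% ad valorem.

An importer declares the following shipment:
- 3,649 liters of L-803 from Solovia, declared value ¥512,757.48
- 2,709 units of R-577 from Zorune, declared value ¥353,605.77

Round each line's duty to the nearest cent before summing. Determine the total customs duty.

Line 1 (L-803, Solovia, 3,649 liters, ¥512,757.48):
Base rate for L-803 is 21%.
Additional duty on L-803 from Solovia: +68.3%. Applied ad valorem rate: 21% + 68.3% = 89.3%.
Duty = ¥512,757.48 × 89.3% = ¥457,892.43.
Line 2 (R-577, Zorune, 2,709 units, ¥353,605.77):
Base rate for R-577 is 31%.
Origin Zorune qualifies under the Soloria–Zorune agreement and R-577 is covered: preferential rate Free applies instead.
The additional-duty order on R-577 targets Solovia, not Zorune; it does not apply.
Duty = ¥353,605.77 × 0% = ¥0.00.
Total = ¥457,892.43 + ¥0.00 = ¥457,892.43.

¥457,892.43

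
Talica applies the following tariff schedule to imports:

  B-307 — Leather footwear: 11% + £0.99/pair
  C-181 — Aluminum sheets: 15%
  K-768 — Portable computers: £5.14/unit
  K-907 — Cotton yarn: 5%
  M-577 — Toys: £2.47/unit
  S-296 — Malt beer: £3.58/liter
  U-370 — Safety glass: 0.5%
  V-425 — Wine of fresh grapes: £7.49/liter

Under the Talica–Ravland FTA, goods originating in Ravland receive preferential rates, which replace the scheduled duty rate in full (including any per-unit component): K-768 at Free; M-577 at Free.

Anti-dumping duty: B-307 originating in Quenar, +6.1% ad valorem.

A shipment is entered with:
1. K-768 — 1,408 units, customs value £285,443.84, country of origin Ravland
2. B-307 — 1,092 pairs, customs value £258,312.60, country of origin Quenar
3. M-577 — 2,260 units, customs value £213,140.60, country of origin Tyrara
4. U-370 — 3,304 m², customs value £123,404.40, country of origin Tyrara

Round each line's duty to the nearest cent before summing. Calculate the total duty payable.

Line 1 (K-768, Ravland, 1,408 units, £285,443.84):
Base rate for K-768 is £5.14/unit.
Origin Ravland qualifies under the Talica–Ravland agreement and K-768 is covered: preferential rate Free applies instead.
Duty = £285,443.84 × 0% = £0.00.
Line 2 (B-307, Quenar, 1,092 pairs, £258,312.60):
Base rate for B-307 is 11% + £0.99/pair.
Additional duty on B-307 from Quenar: +6.1%. Applied ad valorem rate: 11% + 6.1% = 17.1%.
Duty = £258,312.60 × 17.1% + 1,092 × £0.99 = £45,252.53.
Line 3 (M-577, Tyrara, 2,260 units, £213,140.60):
Base rate for M-577 is £2.47/unit.
M-577 has an FTA preferential rate, but origin Tyrara is not Ravland; base rate stands.
Duty = 2,260 × £2.47 = £5,582.20.
Line 4 (U-370, Tyrara, 3,304 m², £123,404.40):
Base rate for U-370 is 0.5%.
Duty = £123,404.40 × 0.5% = £617.02.
Total = £0.00 + £45,252.53 + £5,582.20 + £617.02 = £51,451.75.

£51,451.75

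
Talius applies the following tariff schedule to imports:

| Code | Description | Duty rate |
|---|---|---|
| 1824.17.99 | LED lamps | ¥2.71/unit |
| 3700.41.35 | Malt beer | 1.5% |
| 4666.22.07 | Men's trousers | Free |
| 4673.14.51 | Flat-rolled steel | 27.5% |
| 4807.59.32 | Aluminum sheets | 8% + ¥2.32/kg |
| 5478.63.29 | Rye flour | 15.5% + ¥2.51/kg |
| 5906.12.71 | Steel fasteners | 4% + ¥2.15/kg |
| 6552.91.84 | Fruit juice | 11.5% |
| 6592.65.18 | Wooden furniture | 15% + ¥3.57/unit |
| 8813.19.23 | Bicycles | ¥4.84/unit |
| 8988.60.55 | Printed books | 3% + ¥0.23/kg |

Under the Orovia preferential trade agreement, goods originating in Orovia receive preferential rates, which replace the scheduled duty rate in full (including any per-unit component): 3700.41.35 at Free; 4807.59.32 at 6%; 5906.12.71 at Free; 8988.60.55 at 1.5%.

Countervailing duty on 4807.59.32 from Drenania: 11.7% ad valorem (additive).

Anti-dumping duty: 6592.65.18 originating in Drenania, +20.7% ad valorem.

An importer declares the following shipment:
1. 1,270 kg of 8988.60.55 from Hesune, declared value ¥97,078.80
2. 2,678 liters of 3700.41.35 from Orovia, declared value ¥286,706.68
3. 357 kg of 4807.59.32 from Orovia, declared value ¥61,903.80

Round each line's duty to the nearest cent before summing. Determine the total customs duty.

Line 1 (8988.60.55, Hesune, 1,270 kg, ¥97,078.80):
Base rate for 8988.60.55 is 3% + ¥0.23/kg.
8988.60.55 has an FTA preferential rate, but origin Hesune is not Orovia; base rate stands.
Duty = ¥97,078.80 × 3% + 1,270 × ¥0.23 = ¥3,204.46.
Line 2 (3700.41.35, Orovia, 2,678 liters, ¥286,706.68):
Base rate for 3700.41.35 is 1.5%.
Origin Orovia qualifies under the Talius–Orovia agreement and 3700.41.35 is covered: preferential rate Free applies instead.
Duty = ¥286,706.68 × 0% = ¥0.00.
Line 3 (4807.59.32, Orovia, 357 kg, ¥61,903.80):
Base rate for 4807.59.32 is 8% + ¥2.32/kg.
Origin Orovia qualifies under the Talius–Orovia agreement and 4807.59.32 is covered: preferential rate 6% applies instead.
The additional-duty order on 4807.59.32 targets Drenania, not Orovia; it does not apply.
Duty = ¥61,903.80 × 6% = ¥3,714.23.
Total = ¥3,204.46 + ¥0.00 + ¥3,714.23 = ¥6,918.69.

¥6,918.69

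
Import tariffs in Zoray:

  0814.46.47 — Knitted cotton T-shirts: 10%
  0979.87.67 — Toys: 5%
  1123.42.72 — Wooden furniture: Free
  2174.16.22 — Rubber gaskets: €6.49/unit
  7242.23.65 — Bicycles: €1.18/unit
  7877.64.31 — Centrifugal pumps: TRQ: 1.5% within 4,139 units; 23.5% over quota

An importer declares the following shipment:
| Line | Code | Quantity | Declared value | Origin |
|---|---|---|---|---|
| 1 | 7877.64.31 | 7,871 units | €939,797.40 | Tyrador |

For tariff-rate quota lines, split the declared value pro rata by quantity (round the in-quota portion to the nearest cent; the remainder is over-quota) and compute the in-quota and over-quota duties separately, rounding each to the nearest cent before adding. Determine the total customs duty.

€112,129.14

Line 1 (7877.64.31, Tyrador, 7,871 units, €939,797.40):
Code 7877.64.31 is under a tariff-rate quota (threshold 4,139 units). In-quota: 4,139 units at 1.5%; over-quota: 3,732 units at 23.5%.
Pro-rata value split: in-quota = €939,797.40 × 4,139/7,871 = €494,196.60; over-quota = €939,797.40 − €494,196.60 = €445,600.80.
In-quota duty = €494,196.60 × 1.5% = €7,412.95. Over-quota duty = €445,600.80 × 23.5% = €104,716.19.
Line duty = €7,412.95 + €104,716.19 = €112,129.14.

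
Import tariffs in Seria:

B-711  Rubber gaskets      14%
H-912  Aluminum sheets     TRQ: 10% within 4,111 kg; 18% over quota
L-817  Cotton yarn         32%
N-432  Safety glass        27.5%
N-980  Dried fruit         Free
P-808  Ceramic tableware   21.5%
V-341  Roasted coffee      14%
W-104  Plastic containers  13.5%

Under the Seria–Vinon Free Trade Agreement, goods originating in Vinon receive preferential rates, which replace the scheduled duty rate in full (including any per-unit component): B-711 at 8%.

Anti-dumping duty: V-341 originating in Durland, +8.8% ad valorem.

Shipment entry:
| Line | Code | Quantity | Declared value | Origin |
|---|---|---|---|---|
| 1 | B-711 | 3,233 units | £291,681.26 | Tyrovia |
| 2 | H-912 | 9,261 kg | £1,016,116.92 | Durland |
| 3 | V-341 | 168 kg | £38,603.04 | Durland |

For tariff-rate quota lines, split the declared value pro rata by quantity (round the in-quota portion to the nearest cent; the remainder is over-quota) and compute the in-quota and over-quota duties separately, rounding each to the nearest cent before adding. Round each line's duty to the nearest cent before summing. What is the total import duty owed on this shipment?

Line 1 (B-711, Tyrovia, 3,233 units, £291,681.26):
Base rate for B-711 is 14%.
B-711 has an FTA preferential rate, but origin Tyrovia is not Vinon; base rate stands.
Duty = £291,681.26 × 14% = £40,835.38.
Line 2 (H-912, Durland, 9,261 kg, £1,016,116.92):
Code H-912 is under a tariff-rate quota (threshold 4,111 kg). In-quota: 4,111 kg at 10%; over-quota: 5,150 kg at 18%.
Pro-rata value split: in-quota = £1,016,116.92 × 4,111/9,261 = £451,058.92; over-quota = £1,016,116.92 − £451,058.92 = £565,058.00.
In-quota duty = £451,058.92 × 10% = £45,105.89. Over-quota duty = £565,058.00 × 18% = £101,710.44.
Line duty = £45,105.89 + £101,710.44 = £146,816.33.
Line 3 (V-341, Durland, 168 kg, £38,603.04):
Base rate for V-341 is 14%.
Additional duty on V-341 from Durland: +8.8%. Applied ad valorem rate: 14% + 8.8% = 22.8%.
Duty = £38,603.04 × 22.8% = £8,801.49.
Total = £40,835.38 + £146,816.33 + £8,801.49 = £196,453.20.

£196,453.20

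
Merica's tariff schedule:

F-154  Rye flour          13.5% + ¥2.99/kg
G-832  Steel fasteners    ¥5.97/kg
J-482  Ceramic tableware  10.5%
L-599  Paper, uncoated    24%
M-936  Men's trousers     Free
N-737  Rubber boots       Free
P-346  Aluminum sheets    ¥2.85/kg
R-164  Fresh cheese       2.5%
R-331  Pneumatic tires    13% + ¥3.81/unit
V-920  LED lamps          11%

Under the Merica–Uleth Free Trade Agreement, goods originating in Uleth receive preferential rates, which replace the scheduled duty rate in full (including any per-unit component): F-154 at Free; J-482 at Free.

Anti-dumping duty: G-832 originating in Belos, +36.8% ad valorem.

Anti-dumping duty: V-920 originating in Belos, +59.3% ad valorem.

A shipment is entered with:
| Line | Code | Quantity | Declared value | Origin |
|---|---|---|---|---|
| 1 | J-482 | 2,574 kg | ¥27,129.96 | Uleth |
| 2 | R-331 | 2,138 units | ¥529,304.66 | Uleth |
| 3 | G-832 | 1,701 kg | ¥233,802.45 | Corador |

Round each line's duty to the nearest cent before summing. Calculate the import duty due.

¥87,110.36

Line 1 (J-482, Uleth, 2,574 kg, ¥27,129.96):
Base rate for J-482 is 10.5%.
Origin Uleth qualifies under the Merica–Uleth agreement and J-482 is covered: preferential rate Free applies instead.
Duty = ¥27,129.96 × 0% = ¥0.00.
Line 2 (R-331, Uleth, 2,138 units, ¥529,304.66):
Base rate for R-331 is 13% + ¥3.81/unit.
Origin Uleth is the FTA partner but R-331 is not on the preference list; base rate stands.
Duty = ¥529,304.66 × 13% + 2,138 × ¥3.81 = ¥76,955.39.
Line 3 (G-832, Corador, 1,701 kg, ¥233,802.45):
Base rate for G-832 is ¥5.97/kg.
The additional-duty order on G-832 targets Belos, not Corador; it does not apply.
Duty = 1,701 × ¥5.97 = ¥10,154.97.
Total = ¥0.00 + ¥76,955.39 + ¥10,154.97 = ¥87,110.36.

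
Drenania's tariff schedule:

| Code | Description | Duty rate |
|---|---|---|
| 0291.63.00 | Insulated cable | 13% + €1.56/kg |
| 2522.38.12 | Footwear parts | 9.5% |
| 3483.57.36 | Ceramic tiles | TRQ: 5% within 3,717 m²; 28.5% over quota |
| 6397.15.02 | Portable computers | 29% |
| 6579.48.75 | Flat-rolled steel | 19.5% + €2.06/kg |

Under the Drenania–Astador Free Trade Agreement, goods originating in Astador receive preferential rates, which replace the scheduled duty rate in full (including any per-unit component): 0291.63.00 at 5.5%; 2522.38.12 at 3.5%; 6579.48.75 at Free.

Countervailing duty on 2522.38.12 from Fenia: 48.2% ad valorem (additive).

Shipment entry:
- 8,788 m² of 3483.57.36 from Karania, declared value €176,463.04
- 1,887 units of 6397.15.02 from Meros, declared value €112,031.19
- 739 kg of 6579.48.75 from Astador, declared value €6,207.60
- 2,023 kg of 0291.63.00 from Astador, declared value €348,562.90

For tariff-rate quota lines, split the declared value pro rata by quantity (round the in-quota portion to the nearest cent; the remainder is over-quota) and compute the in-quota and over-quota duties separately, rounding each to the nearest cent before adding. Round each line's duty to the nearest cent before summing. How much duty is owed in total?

Line 1 (3483.57.36, Karania, 8,788 m², €176,463.04):
Code 3483.57.36 is under a tariff-rate quota (threshold 3,717 m²). In-quota: 3,717 m² at 5%; over-quota: 5,071 m² at 28.5%.
Pro-rata value split: in-quota = €176,463.04 × 3,717/8,788 = €74,637.36; over-quota = €176,463.04 − €74,637.36 = €101,825.68.
In-quota duty = €74,637.36 × 5% = €3,731.87. Over-quota duty = €101,825.68 × 28.5% = €29,020.32.
Line duty = €3,731.87 + €29,020.32 = €32,752.19.
Line 2 (6397.15.02, Meros, 1,887 units, €112,031.19):
Base rate for 6397.15.02 is 29%.
Duty = €112,031.19 × 29% = €32,489.05.
Line 3 (6579.48.75, Astador, 739 kg, €6,207.60):
Base rate for 6579.48.75 is 19.5% + €2.06/kg.
Origin Astador qualifies under the Drenania–Astador agreement and 6579.48.75 is covered: preferential rate Free applies instead.
Duty = €6,207.60 × 0% = €0.00.
Line 4 (0291.63.00, Astador, 2,023 kg, €348,562.90):
Base rate for 0291.63.00 is 13% + €1.56/kg.
Origin Astador qualifies under the Drenania–Astador agreement and 0291.63.00 is covered: preferential rate 5.5% applies instead.
Duty = €348,562.90 × 5.5% = €19,170.96.
Total = €32,752.19 + €32,489.05 + €0.00 + €19,170.96 = €84,412.20.

€84,412.20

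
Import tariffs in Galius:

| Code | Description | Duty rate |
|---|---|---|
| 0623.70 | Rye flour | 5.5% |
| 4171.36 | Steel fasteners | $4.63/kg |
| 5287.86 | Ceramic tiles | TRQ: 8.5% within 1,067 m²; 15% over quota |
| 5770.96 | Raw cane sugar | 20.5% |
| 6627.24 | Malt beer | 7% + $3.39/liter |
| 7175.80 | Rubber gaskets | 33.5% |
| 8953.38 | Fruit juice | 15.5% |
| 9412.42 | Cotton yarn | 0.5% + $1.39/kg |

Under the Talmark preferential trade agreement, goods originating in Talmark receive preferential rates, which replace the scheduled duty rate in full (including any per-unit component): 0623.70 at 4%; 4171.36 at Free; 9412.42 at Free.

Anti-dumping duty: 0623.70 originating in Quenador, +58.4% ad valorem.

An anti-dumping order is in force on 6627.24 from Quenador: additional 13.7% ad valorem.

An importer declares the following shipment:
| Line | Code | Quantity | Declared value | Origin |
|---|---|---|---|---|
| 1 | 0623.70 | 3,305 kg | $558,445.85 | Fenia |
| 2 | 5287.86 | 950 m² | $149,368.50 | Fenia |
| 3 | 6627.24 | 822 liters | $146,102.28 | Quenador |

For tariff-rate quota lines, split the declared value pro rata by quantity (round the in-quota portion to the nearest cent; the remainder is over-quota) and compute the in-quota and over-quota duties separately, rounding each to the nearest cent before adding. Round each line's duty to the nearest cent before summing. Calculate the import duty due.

Line 1 (0623.70, Fenia, 3,305 kg, $558,445.85):
Base rate for 0623.70 is 5.5%.
0623.70 has an FTA preferential rate, but origin Fenia is not Talmark; base rate stands.
The additional-duty order on 0623.70 targets Quenador, not Fenia; it does not apply.
Duty = $558,445.85 × 5.5% = $30,714.52.
Line 2 (5287.86, Fenia, 950 m², $149,368.50):
Code 5287.86 is under a tariff-rate quota (threshold 1,067 m²). Quantity 950 m² is within the quota, so the in-quota rate 8.5% applies to the full value.
Duty = $149,368.50 × 8.5% = $12,696.32.
Line 3 (6627.24, Quenador, 822 liters, $146,102.28):
Base rate for 6627.24 is 7% + $3.39/liter.
Additional duty on 6627.24 from Quenador: +13.7%. Applied ad valorem rate: 7% + 13.7% = 20.7%.
Duty = $146,102.28 × 20.7% + 822 × $3.39 = $33,029.75.
Total = $30,714.52 + $12,696.32 + $33,029.75 = $76,440.59.

$76,440.59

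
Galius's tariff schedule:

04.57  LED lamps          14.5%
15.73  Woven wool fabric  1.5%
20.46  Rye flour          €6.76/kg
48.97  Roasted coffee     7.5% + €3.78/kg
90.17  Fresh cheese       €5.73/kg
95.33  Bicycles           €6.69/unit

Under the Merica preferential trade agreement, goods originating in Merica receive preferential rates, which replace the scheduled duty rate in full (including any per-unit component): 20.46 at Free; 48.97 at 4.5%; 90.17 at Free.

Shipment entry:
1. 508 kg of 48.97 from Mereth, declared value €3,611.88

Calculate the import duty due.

€2,191.13

Line 1 (48.97, Mereth, 508 kg, €3,611.88):
Base rate for 48.97 is 7.5% + €3.78/kg.
48.97 has an FTA preferential rate, but origin Mereth is not Merica; base rate stands.
Duty = €3,611.88 × 7.5% + 508 × €3.78 = €2,191.13.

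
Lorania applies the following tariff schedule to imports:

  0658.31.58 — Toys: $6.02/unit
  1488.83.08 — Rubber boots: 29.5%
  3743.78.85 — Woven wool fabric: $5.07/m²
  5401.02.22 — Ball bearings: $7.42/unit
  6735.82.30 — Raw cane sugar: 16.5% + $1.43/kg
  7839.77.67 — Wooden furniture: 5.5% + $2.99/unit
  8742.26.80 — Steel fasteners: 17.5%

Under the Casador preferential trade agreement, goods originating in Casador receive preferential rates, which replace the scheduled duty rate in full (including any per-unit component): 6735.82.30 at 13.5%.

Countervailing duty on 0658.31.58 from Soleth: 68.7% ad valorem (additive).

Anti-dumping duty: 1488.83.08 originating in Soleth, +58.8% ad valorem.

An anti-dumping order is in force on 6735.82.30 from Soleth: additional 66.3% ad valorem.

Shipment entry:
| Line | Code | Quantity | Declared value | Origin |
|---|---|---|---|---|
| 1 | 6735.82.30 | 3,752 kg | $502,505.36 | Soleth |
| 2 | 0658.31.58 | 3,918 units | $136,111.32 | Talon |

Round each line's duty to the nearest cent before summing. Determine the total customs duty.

$445,026.16

Line 1 (6735.82.30, Soleth, 3,752 kg, $502,505.36):
Base rate for 6735.82.30 is 16.5% + $1.43/kg.
6735.82.30 has an FTA preferential rate, but origin Soleth is not Casador; base rate stands.
Additional duty on 6735.82.30 from Soleth: +66.3%. Applied ad valorem rate: 16.5% + 66.3% = 82.8%.
Duty = $502,505.36 × 82.8% + 3,752 × $1.43 = $421,439.80.
Line 2 (0658.31.58, Talon, 3,918 units, $136,111.32):
Base rate for 0658.31.58 is $6.02/unit.
The additional-duty order on 0658.31.58 targets Soleth, not Talon; it does not apply.
Duty = 3,918 × $6.02 = $23,586.36.
Total = $421,439.80 + $23,586.36 = $445,026.16.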